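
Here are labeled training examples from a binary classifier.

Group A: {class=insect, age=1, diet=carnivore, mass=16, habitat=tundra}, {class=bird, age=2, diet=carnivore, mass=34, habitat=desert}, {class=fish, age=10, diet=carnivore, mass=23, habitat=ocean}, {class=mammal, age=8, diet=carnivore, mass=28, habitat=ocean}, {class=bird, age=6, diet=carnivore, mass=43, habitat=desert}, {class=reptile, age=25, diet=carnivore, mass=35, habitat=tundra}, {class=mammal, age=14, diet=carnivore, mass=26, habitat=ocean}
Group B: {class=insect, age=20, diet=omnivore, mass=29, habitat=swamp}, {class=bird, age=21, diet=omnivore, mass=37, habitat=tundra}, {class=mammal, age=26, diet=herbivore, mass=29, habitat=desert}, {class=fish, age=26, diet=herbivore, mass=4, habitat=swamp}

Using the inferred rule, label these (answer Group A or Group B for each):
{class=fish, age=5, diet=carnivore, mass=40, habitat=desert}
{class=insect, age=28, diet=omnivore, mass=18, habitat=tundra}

'Group A' ⟺ diet is carnivore.
{class=fish, age=5, diet=carnivore, mass=40, habitat=desert}: Group A (diet is carnivore). {class=insect, age=28, diet=omnivore, mass=18, habitat=tundra}: Group B (diet is omnivore).

Group A, Group B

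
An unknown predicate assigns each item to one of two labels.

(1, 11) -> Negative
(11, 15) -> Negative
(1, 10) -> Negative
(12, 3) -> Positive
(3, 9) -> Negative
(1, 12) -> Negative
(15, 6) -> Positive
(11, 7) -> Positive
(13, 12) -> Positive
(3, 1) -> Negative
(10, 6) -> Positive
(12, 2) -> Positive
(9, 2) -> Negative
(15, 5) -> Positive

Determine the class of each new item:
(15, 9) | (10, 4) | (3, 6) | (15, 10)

Positive, Positive, Negative, Positive

One predicate separates the groups cleanly: first > second AND sum ≥ 12.
(15, 9): Positive (15 > 9, 15+9 = 24).
(10, 4): Positive (10 > 4, 10+4 = 14).
(3, 6): Negative (3 < 6, 3+6 = 9).
(15, 10): Positive (15 > 10, 15+10 = 25).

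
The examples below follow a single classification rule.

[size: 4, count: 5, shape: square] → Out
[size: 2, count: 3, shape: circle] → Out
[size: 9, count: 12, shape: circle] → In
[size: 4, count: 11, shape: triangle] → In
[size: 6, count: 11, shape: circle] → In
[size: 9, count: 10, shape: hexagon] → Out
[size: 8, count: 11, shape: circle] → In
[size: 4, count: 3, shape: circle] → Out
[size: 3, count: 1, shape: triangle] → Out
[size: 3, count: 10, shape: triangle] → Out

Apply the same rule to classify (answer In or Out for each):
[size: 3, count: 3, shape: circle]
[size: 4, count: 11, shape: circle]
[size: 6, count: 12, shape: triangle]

Out, In, In

The simplest hypothesis consistent with all the labels is: count ≥ 11.
[size: 3, count: 3, shape: circle] → count = 3 → Out.
[size: 4, count: 11, shape: circle] → count = 11 → In.
[size: 6, count: 12, shape: triangle] → count = 12 → In.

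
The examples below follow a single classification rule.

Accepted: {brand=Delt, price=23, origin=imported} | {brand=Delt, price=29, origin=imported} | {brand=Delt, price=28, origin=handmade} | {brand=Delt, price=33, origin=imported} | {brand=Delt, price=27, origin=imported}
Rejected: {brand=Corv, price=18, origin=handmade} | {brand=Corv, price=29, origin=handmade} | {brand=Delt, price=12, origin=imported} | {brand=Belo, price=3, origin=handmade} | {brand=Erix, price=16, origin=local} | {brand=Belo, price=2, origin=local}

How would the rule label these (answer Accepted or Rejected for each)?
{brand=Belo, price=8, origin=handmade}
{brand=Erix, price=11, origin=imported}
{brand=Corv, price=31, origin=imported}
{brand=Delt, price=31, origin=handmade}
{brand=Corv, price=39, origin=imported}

The pattern is that an item is 'Accepted' exactly when: brand is Delt AND price ≥ 16.

Rejected, Rejected, Rejected, Accepted, Rejected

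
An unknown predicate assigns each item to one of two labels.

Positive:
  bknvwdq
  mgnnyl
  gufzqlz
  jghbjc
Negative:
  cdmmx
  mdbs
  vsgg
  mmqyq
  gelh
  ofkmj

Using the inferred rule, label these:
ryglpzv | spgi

Positive, Negative

'Positive' ⟺ length ≥ 6.
ryglpzv — length 7, hence Positive. spgi — length 4, hence Negative.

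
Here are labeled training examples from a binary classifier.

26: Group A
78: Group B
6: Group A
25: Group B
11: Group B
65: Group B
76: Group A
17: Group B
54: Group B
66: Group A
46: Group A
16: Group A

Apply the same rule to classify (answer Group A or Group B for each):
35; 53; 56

Group B, Group B, Group A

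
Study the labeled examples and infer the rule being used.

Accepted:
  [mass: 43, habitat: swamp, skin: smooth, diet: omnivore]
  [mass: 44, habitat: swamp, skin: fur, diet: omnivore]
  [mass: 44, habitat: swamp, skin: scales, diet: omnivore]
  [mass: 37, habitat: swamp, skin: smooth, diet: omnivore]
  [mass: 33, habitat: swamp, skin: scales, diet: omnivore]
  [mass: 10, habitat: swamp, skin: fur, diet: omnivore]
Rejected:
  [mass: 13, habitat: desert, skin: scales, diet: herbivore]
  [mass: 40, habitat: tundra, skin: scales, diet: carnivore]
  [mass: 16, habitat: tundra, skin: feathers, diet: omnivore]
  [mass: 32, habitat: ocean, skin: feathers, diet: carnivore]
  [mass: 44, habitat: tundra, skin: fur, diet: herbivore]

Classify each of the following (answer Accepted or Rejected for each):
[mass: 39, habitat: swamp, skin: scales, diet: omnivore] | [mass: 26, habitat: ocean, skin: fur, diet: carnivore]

Accepted, Rejected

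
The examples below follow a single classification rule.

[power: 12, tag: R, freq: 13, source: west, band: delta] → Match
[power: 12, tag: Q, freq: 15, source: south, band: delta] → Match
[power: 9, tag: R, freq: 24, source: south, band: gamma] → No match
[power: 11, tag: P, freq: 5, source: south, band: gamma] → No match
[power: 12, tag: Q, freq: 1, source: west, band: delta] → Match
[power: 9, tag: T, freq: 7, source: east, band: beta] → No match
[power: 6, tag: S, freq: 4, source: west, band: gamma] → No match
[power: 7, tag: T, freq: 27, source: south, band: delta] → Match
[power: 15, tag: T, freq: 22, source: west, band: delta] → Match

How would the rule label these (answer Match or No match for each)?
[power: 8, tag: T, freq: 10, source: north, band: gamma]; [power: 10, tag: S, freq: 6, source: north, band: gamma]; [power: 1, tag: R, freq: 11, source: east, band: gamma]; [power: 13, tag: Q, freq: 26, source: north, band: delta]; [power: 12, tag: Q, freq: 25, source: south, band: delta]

One predicate separates the groups cleanly: band is delta.
[power: 8, tag: T, freq: 10, source: north, band: gamma]: band is gamma — does not fit, so No match.
[power: 10, tag: S, freq: 6, source: north, band: gamma]: band is gamma — does not fit, so No match.
[power: 1, tag: R, freq: 11, source: east, band: gamma]: band is gamma — does not fit, so No match.
[power: 13, tag: Q, freq: 26, source: north, band: delta]: band is delta — passes, so Match.
[power: 12, tag: Q, freq: 25, source: south, band: delta]: band is delta — passes, so Match.

No match, No match, No match, Match, Match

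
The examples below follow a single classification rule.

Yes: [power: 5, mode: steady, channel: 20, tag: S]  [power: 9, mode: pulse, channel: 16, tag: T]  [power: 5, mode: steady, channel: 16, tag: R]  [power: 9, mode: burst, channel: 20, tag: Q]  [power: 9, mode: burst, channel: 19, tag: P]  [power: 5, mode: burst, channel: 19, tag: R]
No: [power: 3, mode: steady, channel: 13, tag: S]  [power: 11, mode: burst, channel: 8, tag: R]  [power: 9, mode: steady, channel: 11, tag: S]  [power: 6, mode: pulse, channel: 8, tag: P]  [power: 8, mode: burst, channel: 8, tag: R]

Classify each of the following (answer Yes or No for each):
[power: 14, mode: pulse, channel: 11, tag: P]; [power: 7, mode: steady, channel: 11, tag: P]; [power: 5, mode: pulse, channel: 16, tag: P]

No, No, Yes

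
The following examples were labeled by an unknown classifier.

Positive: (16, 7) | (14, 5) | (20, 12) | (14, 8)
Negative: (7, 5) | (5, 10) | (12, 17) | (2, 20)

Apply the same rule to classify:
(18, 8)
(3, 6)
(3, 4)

The simplest hypothesis consistent with all the labels is: first ≥ 14.
Positive: (18, 8), since first 18. Negative: (3, 6), since first 3. Negative: (3, 4), since first 3.

Positive, Negative, Negative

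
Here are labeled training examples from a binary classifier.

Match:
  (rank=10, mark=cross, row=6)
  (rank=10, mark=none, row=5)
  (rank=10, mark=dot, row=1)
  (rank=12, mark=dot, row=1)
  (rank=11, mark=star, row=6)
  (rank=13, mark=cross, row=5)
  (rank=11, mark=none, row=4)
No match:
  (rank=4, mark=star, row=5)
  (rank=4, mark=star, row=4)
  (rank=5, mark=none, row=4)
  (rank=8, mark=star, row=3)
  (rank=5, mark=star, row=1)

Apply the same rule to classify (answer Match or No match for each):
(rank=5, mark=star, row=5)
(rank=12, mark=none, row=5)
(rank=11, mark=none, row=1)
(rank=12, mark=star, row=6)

No match, Match, Match, Match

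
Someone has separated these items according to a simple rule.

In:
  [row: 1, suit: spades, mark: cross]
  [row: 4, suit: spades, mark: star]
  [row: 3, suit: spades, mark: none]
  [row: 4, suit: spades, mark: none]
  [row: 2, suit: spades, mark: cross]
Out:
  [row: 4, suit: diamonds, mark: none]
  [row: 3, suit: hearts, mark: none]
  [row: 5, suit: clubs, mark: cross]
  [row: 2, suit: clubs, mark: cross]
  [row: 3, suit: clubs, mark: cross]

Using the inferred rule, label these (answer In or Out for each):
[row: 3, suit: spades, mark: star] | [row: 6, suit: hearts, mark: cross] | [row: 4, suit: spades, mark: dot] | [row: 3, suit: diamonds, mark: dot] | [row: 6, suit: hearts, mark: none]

In, Out, In, Out, Out

One predicate separates the groups cleanly: suit is spades.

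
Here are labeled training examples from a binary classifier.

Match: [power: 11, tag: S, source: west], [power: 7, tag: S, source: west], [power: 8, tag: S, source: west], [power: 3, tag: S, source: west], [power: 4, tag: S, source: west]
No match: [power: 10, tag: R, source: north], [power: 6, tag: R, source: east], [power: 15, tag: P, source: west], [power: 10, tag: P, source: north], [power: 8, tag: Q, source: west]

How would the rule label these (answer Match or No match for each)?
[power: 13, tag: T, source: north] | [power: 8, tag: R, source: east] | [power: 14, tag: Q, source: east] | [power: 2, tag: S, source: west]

The distinguishing property — tag is S — holds for all the 'Match' cases and none of the 'No match' cases.
[power: 13, tag: T, source: north] — tag is T, hence No match. [power: 8, tag: R, source: east] — tag is R, hence No match. [power: 14, tag: Q, source: east] — tag is Q, hence No match. [power: 2, tag: S, source: west] — tag is S, hence Match.

No match, No match, No match, Match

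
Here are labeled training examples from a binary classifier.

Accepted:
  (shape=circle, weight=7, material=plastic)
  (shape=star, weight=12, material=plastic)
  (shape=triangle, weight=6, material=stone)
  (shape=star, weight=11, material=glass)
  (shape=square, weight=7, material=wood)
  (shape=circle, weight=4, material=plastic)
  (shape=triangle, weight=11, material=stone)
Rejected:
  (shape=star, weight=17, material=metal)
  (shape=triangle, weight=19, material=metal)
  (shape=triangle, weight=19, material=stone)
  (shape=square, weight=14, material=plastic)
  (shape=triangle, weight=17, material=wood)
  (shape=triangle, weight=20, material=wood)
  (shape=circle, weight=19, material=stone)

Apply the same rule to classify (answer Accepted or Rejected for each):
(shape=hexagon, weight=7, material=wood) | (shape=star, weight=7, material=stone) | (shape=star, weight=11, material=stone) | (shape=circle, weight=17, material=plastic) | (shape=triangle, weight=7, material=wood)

The pattern is that an item is 'Accepted' exactly when: weight ≤ 12.

Accepted, Accepted, Accepted, Rejected, Accepted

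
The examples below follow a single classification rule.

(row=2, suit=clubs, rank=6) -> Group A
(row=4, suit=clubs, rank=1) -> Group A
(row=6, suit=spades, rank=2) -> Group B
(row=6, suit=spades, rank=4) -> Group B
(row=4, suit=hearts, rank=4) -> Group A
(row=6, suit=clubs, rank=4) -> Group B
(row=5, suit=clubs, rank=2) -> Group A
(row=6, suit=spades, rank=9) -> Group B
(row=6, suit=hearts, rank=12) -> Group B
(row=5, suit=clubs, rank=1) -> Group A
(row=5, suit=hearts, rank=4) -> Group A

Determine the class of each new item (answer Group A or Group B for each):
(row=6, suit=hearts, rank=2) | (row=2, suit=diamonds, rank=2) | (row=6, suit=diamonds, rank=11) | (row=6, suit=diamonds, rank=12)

Group B, Group A, Group B, Group B

Every 'Group A' example satisfies: row ≤ 5. None of the 'Group B' examples do.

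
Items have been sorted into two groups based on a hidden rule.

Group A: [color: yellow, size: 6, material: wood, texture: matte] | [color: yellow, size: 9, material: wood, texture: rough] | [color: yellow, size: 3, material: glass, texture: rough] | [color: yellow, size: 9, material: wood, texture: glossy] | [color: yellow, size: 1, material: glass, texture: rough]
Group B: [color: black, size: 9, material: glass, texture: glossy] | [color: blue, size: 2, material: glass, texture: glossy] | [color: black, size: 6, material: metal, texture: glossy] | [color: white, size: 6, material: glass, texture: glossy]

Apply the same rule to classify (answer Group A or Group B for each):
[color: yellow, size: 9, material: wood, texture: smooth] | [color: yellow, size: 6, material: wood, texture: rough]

Group A, Group A

A rule that fits every label: color is yellow — true of each 'Group A' example, false of each 'Group B' one.
[color: yellow, size: 9, material: wood, texture: smooth]: color is yellow — passes, so Group A.
[color: yellow, size: 6, material: wood, texture: rough]: color is yellow — passes, so Group A.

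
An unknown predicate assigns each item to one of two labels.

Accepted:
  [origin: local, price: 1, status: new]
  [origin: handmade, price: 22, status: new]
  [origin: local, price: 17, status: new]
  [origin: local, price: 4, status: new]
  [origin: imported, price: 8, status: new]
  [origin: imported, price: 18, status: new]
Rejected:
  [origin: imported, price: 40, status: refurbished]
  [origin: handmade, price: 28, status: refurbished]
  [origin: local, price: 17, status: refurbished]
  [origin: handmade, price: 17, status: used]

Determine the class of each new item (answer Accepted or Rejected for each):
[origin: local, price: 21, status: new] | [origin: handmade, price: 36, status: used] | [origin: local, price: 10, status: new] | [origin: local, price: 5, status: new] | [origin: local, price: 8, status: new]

Accepted, Rejected, Accepted, Accepted, Accepted

The pattern is that an item is 'Accepted' exactly when: status is new.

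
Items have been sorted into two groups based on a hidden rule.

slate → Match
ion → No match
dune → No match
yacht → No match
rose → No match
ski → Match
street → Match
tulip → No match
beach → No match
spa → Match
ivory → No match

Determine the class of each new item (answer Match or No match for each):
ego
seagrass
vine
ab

No match, Match, No match, No match

'Match' ⟺ starts with 's'.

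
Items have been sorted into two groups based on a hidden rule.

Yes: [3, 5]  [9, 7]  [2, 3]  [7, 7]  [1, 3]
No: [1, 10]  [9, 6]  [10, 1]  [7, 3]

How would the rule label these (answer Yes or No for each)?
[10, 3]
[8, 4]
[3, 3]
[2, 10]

No, No, Yes, No

Rule: |first − second| ≤ 2. This holds for each 'Yes' example and fails for each 'No' one.
No: [10, 3], since |10−3| = 7. No: [8, 4], since |8−4| = 4. Yes: [3, 3], since |3−3| = 0. No: [2, 10], since |2−10| = 8.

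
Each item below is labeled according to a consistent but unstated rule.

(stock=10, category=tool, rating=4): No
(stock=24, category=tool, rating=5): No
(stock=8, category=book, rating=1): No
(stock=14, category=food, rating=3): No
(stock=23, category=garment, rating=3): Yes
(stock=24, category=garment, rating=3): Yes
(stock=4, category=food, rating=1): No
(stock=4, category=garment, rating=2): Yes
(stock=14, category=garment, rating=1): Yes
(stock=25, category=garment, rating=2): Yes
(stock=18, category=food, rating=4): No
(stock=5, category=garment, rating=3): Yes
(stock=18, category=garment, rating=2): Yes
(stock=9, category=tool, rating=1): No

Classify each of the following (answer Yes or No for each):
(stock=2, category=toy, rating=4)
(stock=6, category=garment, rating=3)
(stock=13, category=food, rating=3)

No, Yes, No

The simplest hypothesis consistent with all the labels is: category is garment.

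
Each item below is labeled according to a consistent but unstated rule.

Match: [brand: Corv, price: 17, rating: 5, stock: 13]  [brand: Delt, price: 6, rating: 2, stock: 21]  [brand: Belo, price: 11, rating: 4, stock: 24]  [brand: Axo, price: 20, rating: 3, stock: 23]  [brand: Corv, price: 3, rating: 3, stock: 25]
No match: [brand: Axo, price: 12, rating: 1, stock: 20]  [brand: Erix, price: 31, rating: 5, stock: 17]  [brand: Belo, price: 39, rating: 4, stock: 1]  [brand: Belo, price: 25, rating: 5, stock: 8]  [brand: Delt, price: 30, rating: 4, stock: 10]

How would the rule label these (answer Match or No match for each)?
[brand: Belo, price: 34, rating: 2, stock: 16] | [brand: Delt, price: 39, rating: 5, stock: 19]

No match, No match

A rule that fits every label: rating ≥ 2 AND price ≤ 20 — true of each 'Match' example, false of each 'No match' one.
[brand: Belo, price: 34, rating: 2, stock: 16] → rating = 2, price = 34 → No match.
[brand: Delt, price: 39, rating: 5, stock: 19] → rating = 5, price = 39 → No match.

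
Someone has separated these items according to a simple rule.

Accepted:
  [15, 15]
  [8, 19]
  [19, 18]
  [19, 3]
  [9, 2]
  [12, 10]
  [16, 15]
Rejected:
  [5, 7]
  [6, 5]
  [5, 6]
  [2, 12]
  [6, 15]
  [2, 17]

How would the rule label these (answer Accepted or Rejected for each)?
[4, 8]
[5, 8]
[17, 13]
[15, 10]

Rejected, Rejected, Accepted, Accepted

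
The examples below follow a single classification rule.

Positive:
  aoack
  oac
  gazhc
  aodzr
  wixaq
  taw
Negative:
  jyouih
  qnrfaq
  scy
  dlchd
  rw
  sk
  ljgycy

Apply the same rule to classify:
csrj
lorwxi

Negative, Negative

The common property of the 'Positive' items is: odd length AND contains 'a'. No 'Negative' item has it.
csrj: Negative (length 4, no 'a'). lorwxi: Negative (length 6, no 'a').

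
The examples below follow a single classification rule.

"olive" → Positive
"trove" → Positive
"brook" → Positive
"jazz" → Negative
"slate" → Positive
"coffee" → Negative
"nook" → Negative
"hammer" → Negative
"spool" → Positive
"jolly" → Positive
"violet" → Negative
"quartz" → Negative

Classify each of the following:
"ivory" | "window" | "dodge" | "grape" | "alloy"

Positive, Negative, Positive, Positive, Positive

The distinguishing property — odd length — holds for all the 'Positive' cases and none of the 'Negative' cases.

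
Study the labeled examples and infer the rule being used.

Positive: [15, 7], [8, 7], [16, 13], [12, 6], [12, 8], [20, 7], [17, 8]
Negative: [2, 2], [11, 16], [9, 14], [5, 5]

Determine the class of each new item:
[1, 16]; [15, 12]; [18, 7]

Negative, Positive, Positive

Checking candidate rules against both groups, what survives is: first > second.
[1, 16] → 1 < 16 → Negative.
[15, 12] → 15 > 12 → Positive.
[18, 7] → 18 > 7 → Positive.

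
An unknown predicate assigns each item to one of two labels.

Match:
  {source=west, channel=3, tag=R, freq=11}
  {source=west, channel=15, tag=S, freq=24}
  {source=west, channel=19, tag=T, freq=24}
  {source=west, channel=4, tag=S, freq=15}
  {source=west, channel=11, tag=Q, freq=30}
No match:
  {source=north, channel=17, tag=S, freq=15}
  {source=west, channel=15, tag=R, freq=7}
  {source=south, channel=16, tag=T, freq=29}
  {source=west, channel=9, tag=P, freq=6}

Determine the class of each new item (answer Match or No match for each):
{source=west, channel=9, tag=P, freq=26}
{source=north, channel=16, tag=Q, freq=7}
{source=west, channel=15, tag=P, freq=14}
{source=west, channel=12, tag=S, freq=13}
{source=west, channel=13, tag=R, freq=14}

The common property of the 'Match' items is: source is west AND freq ≥ 11. No 'No match' item has it.
{source=west, channel=9, tag=P, freq=26}: source is west, freq = 26 — meets the rule, so Match. {source=north, channel=16, tag=Q, freq=7}: source is north, freq = 7 — does not satisfy this, so No match. {source=west, channel=15, tag=P, freq=14}: source is west, freq = 14 — meets the rule, so Match. {source=west, channel=12, tag=S, freq=13}: source is west, freq = 13 — meets the rule, so Match. {source=west, channel=13, tag=R, freq=14}: source is west, freq = 14 — meets the rule, so Match.

Match, No match, Match, Match, Match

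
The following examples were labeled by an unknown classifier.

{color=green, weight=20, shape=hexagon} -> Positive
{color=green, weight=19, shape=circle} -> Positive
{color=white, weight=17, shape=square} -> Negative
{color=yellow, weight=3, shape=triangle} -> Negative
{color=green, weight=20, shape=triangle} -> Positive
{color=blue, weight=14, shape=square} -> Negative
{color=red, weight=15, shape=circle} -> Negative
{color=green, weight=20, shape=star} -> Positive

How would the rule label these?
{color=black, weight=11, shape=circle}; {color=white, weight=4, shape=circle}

Negative, Negative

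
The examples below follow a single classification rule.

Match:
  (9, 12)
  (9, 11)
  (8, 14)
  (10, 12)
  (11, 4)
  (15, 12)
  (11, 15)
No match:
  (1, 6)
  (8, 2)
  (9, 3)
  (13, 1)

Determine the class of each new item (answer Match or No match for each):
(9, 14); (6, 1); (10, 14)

Match, No match, Match

A rule that fits every label: sum ≥ 15 — true of each 'Match' example, false of each 'No match' one.
(9, 14): 9+14 = 23, fits → Match.
(6, 1): 6+1 = 7, lacks this property → No match.
(10, 14): 10+14 = 24, fits → Match.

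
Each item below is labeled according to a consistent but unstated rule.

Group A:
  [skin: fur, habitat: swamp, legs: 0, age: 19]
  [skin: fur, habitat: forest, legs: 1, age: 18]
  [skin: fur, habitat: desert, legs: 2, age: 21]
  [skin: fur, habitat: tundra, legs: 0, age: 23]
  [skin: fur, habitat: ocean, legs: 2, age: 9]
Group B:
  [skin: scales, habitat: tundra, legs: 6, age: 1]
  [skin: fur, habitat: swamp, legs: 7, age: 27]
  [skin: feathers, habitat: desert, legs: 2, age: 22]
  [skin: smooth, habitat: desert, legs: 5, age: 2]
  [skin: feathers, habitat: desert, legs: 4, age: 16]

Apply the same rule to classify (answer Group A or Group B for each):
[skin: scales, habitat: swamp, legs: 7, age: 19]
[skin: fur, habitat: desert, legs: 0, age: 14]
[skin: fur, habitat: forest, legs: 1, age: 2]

Group B, Group A, Group A

The simplest hypothesis consistent with all the labels is: skin is fur AND age ≤ 23.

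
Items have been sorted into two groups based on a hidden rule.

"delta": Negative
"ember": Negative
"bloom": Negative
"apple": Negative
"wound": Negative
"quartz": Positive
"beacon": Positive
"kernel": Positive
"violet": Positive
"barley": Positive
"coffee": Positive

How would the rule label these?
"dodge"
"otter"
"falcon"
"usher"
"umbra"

Negative, Negative, Positive, Negative, Negative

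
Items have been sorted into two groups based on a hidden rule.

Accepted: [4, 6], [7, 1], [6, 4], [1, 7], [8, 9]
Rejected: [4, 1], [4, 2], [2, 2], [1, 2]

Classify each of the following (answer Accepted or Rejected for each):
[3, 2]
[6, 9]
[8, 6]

Rejected, Accepted, Accepted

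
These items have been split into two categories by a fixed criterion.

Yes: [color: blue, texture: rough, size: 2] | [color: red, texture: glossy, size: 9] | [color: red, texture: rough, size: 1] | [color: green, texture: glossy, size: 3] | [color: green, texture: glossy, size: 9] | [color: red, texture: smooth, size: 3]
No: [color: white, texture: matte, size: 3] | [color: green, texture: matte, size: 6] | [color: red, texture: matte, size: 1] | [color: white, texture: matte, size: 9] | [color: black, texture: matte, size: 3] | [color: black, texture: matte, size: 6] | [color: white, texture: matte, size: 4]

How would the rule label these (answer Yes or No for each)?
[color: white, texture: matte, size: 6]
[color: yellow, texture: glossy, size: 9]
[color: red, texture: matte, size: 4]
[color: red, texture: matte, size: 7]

No, Yes, No, No

Looking at the examples, the only property every 'Yes' case has and every 'No' case lacks is: texture is not matte.
[color: white, texture: matte, size: 6]: No (texture is matte). [color: yellow, texture: glossy, size: 9]: Yes (texture is glossy). [color: red, texture: matte, size: 4]: No (texture is matte). [color: red, texture: matte, size: 7]: No (texture is matte).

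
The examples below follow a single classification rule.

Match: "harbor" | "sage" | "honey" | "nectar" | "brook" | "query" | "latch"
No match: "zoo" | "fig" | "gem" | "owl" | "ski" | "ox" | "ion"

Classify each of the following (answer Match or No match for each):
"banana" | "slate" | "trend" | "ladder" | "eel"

Match, Match, Match, Match, No match

The pattern is that an item is 'Match' exactly when: length ≥ 4.
"banana" — length 6, hence Match. "slate" — length 5, hence Match. "trend" — length 5, hence Match. "ladder" — length 6, hence Match. "eel" — length 3, hence No match.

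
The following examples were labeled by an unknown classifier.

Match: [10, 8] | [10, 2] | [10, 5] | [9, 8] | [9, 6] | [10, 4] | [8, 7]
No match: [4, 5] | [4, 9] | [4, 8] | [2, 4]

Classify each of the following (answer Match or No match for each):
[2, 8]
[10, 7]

No match, Match

All 'Match' examples share one property — first > second — and every 'No match' example lacks it.
[2, 8] → 2 < 8 → No match.
[10, 7] → 10 > 7 → Match.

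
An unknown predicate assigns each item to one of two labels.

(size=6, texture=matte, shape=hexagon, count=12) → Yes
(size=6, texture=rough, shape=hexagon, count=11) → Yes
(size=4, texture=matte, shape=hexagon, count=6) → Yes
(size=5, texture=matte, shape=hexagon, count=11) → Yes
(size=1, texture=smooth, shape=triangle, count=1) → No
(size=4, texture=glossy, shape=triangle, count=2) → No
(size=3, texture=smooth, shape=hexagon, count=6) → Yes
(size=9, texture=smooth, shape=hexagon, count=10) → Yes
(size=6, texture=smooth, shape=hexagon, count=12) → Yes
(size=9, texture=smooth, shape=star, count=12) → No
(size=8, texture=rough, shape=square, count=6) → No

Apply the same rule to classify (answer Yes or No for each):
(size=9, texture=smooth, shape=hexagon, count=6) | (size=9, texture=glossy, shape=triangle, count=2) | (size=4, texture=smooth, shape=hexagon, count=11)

Yes, No, Yes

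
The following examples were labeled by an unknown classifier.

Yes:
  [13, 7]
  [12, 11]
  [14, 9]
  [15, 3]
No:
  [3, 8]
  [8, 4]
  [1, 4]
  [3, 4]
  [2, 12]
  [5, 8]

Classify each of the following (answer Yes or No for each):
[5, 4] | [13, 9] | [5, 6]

A rule that fits every label: second is odd — true of each 'Yes' example, false of each 'No' one.
No: [5, 4], since second 4. Yes: [13, 9], since second 9. No: [5, 6], since second 6.

No, Yes, No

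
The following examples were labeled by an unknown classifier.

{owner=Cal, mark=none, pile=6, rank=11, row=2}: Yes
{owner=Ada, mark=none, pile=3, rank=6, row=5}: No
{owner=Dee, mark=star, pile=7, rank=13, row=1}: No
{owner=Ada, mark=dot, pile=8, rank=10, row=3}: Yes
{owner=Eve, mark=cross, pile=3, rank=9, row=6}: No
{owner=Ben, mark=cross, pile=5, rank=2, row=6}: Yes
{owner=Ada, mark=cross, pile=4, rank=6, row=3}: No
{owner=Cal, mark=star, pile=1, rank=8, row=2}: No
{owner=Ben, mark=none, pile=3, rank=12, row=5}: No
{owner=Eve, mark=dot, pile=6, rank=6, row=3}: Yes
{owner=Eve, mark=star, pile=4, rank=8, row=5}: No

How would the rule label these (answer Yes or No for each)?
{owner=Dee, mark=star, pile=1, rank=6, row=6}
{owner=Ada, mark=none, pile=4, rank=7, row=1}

No, No

Every 'Yes' example satisfies: row ≥ 2 AND pile ≥ 5. None of the 'No' examples do.
No: {owner=Dee, mark=star, pile=1, rank=6, row=6}, since row = 6, pile = 1.
No: {owner=Ada, mark=none, pile=4, rank=7, row=1}, since row = 1, pile = 4.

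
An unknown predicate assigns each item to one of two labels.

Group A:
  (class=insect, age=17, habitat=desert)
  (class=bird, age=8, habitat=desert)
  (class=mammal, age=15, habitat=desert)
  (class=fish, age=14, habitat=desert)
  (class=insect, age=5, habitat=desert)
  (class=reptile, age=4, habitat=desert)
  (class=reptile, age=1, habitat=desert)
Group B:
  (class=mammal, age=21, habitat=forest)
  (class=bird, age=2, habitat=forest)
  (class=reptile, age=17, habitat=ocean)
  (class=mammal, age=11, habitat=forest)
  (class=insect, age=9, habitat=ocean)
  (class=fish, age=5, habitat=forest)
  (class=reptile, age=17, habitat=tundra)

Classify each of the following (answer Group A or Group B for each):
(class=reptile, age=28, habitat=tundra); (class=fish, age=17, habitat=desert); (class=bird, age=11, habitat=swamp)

The rule appears to be: habitat is desert.
(class=reptile, age=28, habitat=tundra): habitat is tundra, fails this test → Group B.
(class=fish, age=17, habitat=desert): habitat is desert, checks out → Group A.
(class=bird, age=11, habitat=swamp): habitat is swamp, fails this test → Group B.

Group B, Group A, Group B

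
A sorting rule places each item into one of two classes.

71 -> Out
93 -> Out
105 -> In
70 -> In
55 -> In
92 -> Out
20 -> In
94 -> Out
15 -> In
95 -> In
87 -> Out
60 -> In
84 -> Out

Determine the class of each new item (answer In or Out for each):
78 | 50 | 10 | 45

Out, In, In, In

The pattern is that an item is 'In' exactly when: multiple of 5.
78: 78 = 5·15 + 3 — fails this test, so Out.
50: 50 = 5·10 — checks out, so In.
10: 10 = 5·2 — checks out, so In.
45: 45 = 5·9 — checks out, so In.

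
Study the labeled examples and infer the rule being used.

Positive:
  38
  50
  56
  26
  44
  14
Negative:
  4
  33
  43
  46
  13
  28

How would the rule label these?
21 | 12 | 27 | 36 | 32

Negative, Negative, Negative, Negative, Positive

The simplest hypothesis consistent with all the labels is: ≡ 2 (mod 3).
21: 21 mod 3 = 0, fails this test → Negative. 12: 12 mod 3 = 0, fails this test → Negative. 27: 27 mod 3 = 0, fails this test → Negative. 36: 36 mod 3 = 0, fails this test → Negative. 32: 32 mod 3 = 2, checks out → Positive.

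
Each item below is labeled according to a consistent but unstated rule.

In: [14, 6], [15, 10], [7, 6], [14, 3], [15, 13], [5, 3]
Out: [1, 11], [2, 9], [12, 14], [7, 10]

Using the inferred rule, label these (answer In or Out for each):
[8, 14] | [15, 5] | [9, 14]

All 'In' examples share one property — first > second — and every 'Out' example lacks it.
[8, 14] — 8 < 14, hence Out. [15, 5] — 15 > 5, hence In. [9, 14] — 9 < 14, hence Out.

Out, In, Out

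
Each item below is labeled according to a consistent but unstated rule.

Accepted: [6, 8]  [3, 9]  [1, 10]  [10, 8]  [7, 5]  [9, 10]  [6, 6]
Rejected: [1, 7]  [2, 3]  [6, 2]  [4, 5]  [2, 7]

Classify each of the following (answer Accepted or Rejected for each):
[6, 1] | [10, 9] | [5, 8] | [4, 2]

One predicate separates the groups cleanly: sum ≥ 11.
[6, 1]: Rejected (6+1 = 7).
[10, 9]: Accepted (10+9 = 19).
[5, 8]: Accepted (5+8 = 13).
[4, 2]: Rejected (4+2 = 6).

Rejected, Accepted, Accepted, Rejected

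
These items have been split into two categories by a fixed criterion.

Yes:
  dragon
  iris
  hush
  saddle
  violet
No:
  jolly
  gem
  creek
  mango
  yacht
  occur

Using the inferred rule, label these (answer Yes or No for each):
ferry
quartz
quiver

The simplest hypothesis consistent with all the labels is: even length.

No, Yes, Yes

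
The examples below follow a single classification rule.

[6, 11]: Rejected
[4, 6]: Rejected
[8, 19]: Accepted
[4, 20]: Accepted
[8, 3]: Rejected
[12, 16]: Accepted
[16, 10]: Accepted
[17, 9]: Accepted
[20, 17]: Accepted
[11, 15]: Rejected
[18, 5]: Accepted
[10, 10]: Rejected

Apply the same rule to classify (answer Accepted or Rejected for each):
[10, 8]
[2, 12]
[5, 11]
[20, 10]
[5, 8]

Rejected, Rejected, Rejected, Accepted, Rejected

The simplest hypothesis consistent with all the labels is: max ≥ 16.
[10, 8] — max 10, hence Rejected.
[2, 12] — max 12, hence Rejected.
[5, 11] — max 11, hence Rejected.
[20, 10] — max 20, hence Accepted.
[5, 8] — max 8, hence Rejected.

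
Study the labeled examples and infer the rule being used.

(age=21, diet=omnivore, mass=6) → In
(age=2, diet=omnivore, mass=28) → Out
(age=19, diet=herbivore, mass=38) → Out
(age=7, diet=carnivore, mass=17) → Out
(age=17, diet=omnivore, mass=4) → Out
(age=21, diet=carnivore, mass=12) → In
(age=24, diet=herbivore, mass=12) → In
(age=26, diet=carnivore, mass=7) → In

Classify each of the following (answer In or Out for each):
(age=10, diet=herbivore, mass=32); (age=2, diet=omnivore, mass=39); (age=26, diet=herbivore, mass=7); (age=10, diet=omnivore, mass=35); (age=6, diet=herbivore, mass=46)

Out, Out, In, Out, Out

Rule: age ≥ 21. This holds for each 'In' example and fails for each 'Out' one.
Out: (age=10, diet=herbivore, mass=32), since age = 10. Out: (age=2, diet=omnivore, mass=39), since age = 2. In: (age=26, diet=herbivore, mass=7), since age = 26. Out: (age=10, diet=omnivore, mass=35), since age = 10. Out: (age=6, diet=herbivore, mass=46), since age = 6.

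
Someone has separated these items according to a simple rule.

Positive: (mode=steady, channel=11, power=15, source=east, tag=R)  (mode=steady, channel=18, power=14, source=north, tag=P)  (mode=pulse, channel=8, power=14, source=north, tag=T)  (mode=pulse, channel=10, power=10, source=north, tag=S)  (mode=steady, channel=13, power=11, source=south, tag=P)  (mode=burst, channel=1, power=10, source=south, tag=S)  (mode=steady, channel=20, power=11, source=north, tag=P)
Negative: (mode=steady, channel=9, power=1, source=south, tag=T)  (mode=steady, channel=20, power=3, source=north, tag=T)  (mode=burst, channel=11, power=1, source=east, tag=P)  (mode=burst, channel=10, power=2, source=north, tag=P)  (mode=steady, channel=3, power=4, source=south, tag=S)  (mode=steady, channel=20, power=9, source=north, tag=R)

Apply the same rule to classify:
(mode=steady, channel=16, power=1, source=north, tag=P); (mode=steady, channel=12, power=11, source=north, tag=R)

Negative, Positive

The rule appears to be: power ≥ 10.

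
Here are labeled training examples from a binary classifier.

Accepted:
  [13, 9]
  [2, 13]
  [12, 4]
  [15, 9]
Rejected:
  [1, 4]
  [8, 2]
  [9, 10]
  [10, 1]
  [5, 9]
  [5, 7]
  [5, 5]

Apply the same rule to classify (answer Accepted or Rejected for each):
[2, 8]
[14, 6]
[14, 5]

Rejected, Accepted, Accepted

Every 'Accepted' example satisfies: max ≥ 12. None of the 'Rejected' examples do.
[2, 8] — max 8, hence Rejected. [14, 6] — max 14, hence Accepted. [14, 5] — max 14, hence Accepted.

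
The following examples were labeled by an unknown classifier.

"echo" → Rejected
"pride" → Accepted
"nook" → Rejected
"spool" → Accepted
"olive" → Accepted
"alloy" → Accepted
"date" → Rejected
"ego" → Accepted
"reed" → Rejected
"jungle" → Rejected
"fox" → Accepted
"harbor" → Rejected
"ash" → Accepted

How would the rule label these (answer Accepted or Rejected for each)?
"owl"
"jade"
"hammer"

Accepted, Rejected, Rejected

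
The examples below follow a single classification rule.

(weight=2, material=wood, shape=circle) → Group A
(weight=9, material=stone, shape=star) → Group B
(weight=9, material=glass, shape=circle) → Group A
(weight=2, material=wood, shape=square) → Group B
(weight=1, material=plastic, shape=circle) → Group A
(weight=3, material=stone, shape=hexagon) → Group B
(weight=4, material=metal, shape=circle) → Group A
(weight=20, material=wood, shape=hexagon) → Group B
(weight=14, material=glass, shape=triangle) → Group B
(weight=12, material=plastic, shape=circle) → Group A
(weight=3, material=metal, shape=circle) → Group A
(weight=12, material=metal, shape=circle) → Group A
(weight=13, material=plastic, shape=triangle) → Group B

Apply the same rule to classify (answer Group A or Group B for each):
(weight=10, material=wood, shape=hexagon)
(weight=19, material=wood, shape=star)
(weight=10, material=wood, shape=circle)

Group B, Group B, Group A

Comparing the two groups points to one rule — shape is circle.
(weight=10, material=wood, shape=hexagon) → shape is hexagon → Group B. (weight=19, material=wood, shape=star) → shape is star → Group B. (weight=10, material=wood, shape=circle) → shape is circle → Group A.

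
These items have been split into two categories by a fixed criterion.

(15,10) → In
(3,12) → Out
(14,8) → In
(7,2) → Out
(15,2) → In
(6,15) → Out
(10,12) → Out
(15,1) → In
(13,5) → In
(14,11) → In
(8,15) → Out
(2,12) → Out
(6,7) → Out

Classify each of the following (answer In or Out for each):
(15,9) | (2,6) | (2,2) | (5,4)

The common property of the 'In' items is: first ≥ 11. No 'Out' item has it.

In, Out, Out, Out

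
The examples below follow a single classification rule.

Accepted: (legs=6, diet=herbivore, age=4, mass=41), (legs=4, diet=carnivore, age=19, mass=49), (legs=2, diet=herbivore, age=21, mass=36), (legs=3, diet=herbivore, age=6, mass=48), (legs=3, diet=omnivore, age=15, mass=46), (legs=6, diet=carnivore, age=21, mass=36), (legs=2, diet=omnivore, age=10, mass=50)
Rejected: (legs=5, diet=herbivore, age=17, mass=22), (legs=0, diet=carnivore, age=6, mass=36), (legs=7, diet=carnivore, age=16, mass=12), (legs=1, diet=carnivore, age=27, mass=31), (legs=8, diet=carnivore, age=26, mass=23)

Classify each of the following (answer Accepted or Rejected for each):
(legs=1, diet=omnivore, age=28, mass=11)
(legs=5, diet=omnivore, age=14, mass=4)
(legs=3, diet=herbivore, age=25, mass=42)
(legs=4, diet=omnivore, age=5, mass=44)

Rejected, Rejected, Accepted, Accepted

The simplest hypothesis consistent with all the labels is: legs ≥ 1 AND mass ≥ 36.
(legs=1, diet=omnivore, age=28, mass=11): legs = 1, mass = 11, does not satisfy this → Rejected. (legs=5, diet=omnivore, age=14, mass=4): legs = 5, mass = 4, does not satisfy this → Rejected. (legs=3, diet=herbivore, age=25, mass=42): legs = 3, mass = 42, satisfies this → Accepted. (legs=4, diet=omnivore, age=5, mass=44): legs = 4, mass = 44, satisfies this → Accepted.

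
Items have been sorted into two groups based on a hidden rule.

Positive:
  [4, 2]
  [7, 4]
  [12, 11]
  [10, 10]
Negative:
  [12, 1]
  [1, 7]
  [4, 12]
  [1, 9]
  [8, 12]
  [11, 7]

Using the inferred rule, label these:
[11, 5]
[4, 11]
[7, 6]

Negative, Negative, Positive

The classifier is using: |first − second| ≤ 3.
Negative: [11, 5], since |11−5| = 6. Negative: [4, 11], since |4−11| = 7. Positive: [7, 6], since |7−6| = 1.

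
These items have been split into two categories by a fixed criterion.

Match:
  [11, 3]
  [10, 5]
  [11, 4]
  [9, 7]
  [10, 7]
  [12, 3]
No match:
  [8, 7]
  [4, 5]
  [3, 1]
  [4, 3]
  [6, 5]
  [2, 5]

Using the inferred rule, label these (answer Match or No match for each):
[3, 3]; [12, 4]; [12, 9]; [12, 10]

All 'Match' examples share one property — first ≥ 9 — and every 'No match' example lacks it.
[3, 3]: first 3 — does not fit, so No match.
[12, 4]: first 12 — satisfies this, so Match.
[12, 9]: first 12 — satisfies this, so Match.
[12, 10]: first 12 — satisfies this, so Match.

No match, Match, Match, Match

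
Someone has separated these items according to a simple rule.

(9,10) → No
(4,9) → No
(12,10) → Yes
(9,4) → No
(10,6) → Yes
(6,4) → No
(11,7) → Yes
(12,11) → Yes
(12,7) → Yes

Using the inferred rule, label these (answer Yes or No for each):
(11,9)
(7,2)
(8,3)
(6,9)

Yes, No, No, No

All 'Yes' examples share one property — first ≥ 10 — and every 'No' example lacks it.
(11,9): first 11, checks out → Yes. (7,2): first 7, lacks this property → No. (8,3): first 8, lacks this property → No. (6,9): first 6, lacks this property → No.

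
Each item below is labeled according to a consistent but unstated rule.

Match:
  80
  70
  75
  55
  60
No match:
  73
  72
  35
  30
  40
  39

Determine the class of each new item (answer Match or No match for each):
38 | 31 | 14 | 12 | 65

No match, No match, No match, No match, Match

The simplest hypothesis consistent with all the labels is: multiple of 5 AND at least 55.
38: No match (38 = 5·7 + 3, 38 < 55).
31: No match (31 = 5·6 + 1, 31 < 55).
14: No match (14 = 5·2 + 4, 14 < 55).
12: No match (12 = 5·2 + 2, 12 < 55).
65: Match (65 = 5·13, 65 ≥ 55).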